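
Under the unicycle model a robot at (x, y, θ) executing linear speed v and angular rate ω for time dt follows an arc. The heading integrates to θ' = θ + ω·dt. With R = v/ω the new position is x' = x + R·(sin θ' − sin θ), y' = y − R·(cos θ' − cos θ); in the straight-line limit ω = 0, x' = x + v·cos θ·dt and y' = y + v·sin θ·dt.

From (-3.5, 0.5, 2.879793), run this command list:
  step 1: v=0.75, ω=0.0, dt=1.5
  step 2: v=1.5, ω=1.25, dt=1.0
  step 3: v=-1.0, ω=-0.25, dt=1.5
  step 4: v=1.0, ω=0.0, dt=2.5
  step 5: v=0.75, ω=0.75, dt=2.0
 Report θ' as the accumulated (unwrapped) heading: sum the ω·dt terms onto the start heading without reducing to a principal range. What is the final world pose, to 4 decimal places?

step 1: θ'=2.8798 (straight) → pose (-4.5867, 0.7912, 2.8798)
step 2: θ'=4.1298 (R=1.2000) → pose (-5.8993, 0.2923, 4.1298)
step 3: θ'=3.7548 (R=4.0000) → pose (-4.8611, 1.3628, 3.7548)
step 4: θ'=3.7548 (straight) → pose (-6.9056, -0.0760, 3.7548)
step 5: θ'=5.2548 (R=1.0000) → pose (-7.1866, -1.4100, 5.2548)

(-7.1866, -1.4100, 5.2548)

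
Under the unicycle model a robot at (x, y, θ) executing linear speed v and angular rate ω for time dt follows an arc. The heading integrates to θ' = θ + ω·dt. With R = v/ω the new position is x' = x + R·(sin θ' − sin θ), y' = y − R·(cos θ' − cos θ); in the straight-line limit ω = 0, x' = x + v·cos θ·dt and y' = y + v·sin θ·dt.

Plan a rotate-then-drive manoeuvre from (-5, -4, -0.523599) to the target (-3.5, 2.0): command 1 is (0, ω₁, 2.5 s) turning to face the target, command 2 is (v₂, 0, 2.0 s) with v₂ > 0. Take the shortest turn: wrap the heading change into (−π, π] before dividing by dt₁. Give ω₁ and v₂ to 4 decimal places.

ω₁ = 0.7398, v₂ = 3.0923

heading to target = atan2(2−-4, -3.5−-5) = 1.3258
Δθ = wrap(1.3258 − -0.5236) = 1.8494; ω₁ = Δθ/dt₁ = 0.7398
distance = √((-3.5−-5)² + (2−-4)²) = 6.1847; v₂ = distance/dt₂ = 3.0923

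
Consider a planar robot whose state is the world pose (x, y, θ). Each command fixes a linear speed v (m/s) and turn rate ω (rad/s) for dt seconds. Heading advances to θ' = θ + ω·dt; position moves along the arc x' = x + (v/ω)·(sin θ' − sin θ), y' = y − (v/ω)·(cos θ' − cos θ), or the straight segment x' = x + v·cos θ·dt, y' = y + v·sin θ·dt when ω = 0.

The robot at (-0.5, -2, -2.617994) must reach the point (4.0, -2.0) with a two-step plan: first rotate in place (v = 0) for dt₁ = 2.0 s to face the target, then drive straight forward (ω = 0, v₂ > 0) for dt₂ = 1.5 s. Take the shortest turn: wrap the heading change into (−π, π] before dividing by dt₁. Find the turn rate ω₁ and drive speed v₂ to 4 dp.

heading to target = atan2(-2−-2, 4−-0.5) = 0.0000
Δθ = wrap(0.0000 − -2.6180) = 2.6180; ω₁ = Δθ/dt₁ = 1.3090
distance = √((4−-0.5)² + (-2−-2)²) = 4.5000; v₂ = distance/dt₂ = 3.0000

ω₁ = 1.3090, v₂ = 3.0000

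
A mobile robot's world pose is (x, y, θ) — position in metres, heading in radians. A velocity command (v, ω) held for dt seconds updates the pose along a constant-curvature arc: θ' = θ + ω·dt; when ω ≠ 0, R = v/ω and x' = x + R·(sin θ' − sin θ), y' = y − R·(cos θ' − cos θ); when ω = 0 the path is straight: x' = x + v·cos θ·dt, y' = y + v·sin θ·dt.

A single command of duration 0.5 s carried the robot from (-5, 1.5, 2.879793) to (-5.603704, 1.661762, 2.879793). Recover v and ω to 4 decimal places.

v = 1.2500, ω = 0.0000

Δθ = 2.879793 − 2.879793 = 0.000000
ω = Δθ/dt = 0.000000/0.5 = 0.0000
ω = 0 → v = (Δx·cos θ + Δy·sin θ)/dt = 1.2500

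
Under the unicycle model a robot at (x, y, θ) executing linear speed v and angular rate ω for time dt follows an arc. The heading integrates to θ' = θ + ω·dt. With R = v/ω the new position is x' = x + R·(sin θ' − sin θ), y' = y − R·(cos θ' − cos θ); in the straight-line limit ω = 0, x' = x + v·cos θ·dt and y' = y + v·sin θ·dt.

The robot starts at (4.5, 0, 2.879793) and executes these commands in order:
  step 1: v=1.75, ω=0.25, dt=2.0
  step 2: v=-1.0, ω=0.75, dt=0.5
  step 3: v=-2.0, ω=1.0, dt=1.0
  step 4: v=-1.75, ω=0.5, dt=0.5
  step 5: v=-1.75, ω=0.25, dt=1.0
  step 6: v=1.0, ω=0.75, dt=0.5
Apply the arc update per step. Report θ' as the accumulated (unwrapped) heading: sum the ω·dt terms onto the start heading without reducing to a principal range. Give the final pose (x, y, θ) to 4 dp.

(1.8150, 4.0522, 5.6298)

step 1: θ'=3.3798 (R=7.0000) → pose (1.0366, 0.0409, 3.3798)
step 2: θ'=3.7548 (R=-1.3333) → pose (1.4893, 0.2461, 3.7548)
step 3: θ'=4.7548 (R=-2.0000) → pose (2.3365, 1.9665, 4.7548)
step 4: θ'=5.0048 (R=-3.5000) → pose (2.1911, 2.8271, 5.0048)
step 5: θ'=5.2548 (R=-7.0000) → pose (1.4835, 4.4227, 5.2548)
step 6: θ'=5.6298 (R=1.3333) → pose (1.8150, 4.0522, 5.6298)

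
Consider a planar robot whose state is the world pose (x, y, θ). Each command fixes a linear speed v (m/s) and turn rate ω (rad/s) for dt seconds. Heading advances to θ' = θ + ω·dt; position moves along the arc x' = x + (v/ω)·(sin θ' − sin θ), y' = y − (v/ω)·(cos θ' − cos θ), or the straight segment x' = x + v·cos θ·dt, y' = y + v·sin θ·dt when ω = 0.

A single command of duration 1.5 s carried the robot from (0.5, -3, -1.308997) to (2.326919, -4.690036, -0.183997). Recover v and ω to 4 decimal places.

Δθ = -0.183997 − -1.308997 = 1.125000
ω = Δθ/dt = 1.125000/1.5 = 0.7500
R = Δx/(sin θ' − sin θ) = 2.3333
v = R·ω = 2.3333·0.7500 = 1.7500

v = 1.7500, ω = 0.7500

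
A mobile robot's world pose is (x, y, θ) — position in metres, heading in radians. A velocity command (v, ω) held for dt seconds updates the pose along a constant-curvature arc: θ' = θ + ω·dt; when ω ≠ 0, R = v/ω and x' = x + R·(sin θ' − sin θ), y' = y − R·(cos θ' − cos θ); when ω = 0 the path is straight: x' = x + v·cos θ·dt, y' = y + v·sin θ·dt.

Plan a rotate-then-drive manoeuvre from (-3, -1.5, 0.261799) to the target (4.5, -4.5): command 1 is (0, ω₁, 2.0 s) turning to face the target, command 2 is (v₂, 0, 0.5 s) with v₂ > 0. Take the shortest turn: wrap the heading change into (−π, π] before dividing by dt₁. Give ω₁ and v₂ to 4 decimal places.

ω₁ = -0.3212, v₂ = 16.1555

heading to target = atan2(-4.5−-1.5, 4.5−-3) = -0.3805
Δθ = wrap(-0.3805 − 0.2618) = -0.6423; ω₁ = Δθ/dt₁ = -0.3212
distance = √((4.5−-3)² + (-4.5−-1.5)²) = 8.0777; v₂ = distance/dt₂ = 16.1555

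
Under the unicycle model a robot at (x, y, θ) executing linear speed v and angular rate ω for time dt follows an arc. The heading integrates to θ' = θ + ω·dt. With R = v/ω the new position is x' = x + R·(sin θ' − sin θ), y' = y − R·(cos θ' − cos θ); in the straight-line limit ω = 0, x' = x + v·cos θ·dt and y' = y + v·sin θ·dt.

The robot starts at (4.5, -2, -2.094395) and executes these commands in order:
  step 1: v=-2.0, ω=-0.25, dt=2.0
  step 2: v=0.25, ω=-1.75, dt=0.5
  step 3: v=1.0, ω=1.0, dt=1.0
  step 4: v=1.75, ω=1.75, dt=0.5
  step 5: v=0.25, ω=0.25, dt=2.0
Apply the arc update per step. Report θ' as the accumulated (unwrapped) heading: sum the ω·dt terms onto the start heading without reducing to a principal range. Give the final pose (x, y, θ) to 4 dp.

step 1: θ'=-2.5944 (R=8.0000) → pose (7.2658, 0.8319, -2.5944)
step 2: θ'=-3.4694 (R=-0.1429) → pose (7.1455, 0.8186, -3.4694)
step 3: θ'=-2.4694 (R=1.0000) → pose (6.2008, 0.6543, -2.4694)
step 4: θ'=-1.5944 (R=1.0000) → pose (5.8238, -0.1045, -1.5944)
step 5: θ'=-1.0944 (R=1.0000) → pose (5.9349, -0.5867, -1.0944)

(5.9349, -0.5867, -1.0944)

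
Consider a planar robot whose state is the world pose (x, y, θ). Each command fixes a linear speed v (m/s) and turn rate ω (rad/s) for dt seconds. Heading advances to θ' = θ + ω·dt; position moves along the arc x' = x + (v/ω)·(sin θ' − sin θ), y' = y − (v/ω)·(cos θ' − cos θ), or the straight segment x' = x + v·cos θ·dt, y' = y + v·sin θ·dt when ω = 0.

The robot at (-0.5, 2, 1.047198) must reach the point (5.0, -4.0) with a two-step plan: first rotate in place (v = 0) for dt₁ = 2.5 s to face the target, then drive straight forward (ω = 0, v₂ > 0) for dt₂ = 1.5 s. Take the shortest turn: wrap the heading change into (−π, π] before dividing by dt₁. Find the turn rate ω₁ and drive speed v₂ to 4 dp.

ω₁ = -0.7504, v₂ = 5.4263

heading to target = atan2(-4−2, 5−-0.5) = -0.8288
Δθ = wrap(-0.8288 − 1.0472) = -1.8760; ω₁ = Δθ/dt₁ = -0.7504
distance = √((5−-0.5)² + (-4−2)²) = 8.1394; v₂ = distance/dt₂ = 5.4263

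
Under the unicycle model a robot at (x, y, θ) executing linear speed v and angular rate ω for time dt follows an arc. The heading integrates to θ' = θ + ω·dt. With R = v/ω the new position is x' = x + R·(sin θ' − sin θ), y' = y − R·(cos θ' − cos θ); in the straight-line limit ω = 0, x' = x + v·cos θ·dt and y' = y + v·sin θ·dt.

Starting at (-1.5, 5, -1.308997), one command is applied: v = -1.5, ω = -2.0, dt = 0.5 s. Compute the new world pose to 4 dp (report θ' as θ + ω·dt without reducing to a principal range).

(-1.3303, 5.6988, -2.3090)

θ' = -1.3090 + -2.0·0.5 = -2.3090
R = v/ω = -1.5/-2.0 = 0.7500
x' = -1.5 + 0.7500·(sin -2.3090 − sin -1.3090) = -1.3303
y' = 5 − 0.7500·(cos -2.3090 − cos -1.3090) = 5.6988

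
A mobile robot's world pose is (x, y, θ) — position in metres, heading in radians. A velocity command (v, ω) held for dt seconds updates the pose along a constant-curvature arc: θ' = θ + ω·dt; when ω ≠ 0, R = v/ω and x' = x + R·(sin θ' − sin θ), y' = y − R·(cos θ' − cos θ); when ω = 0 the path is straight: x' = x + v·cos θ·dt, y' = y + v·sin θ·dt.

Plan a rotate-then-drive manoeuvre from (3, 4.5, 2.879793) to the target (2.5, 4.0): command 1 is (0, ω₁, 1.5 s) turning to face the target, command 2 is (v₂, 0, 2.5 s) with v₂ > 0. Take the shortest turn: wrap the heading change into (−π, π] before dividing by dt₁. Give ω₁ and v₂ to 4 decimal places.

ω₁ = 0.6981, v₂ = 0.2828

heading to target = atan2(4−4.5, 2.5−3) = -2.3562
Δθ = wrap(-2.3562 − 2.8798) = 1.0472; ω₁ = Δθ/dt₁ = 0.6981
distance = √((2.5−3)² + (4−4.5)²) = 0.7071; v₂ = distance/dt₂ = 0.2828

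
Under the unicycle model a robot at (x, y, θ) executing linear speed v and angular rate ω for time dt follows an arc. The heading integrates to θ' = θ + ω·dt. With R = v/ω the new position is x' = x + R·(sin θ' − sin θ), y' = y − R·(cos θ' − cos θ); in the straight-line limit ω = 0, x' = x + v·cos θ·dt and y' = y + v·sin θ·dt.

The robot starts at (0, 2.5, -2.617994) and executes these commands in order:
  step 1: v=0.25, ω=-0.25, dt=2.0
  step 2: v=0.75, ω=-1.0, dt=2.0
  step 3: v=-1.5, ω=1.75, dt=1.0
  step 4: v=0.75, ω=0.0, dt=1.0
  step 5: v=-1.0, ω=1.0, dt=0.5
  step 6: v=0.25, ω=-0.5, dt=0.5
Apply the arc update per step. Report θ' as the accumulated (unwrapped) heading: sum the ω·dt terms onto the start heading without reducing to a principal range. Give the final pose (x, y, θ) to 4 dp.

(-0.9475, 2.4001, -3.1180)

step 1: θ'=-3.1180 (R=-1.0000) → pose (-0.4764, 2.3663, -3.1180)
step 2: θ'=-5.1180 (R=-0.7500) → pose (-1.1832, 3.4120, -5.1180)
step 3: θ'=-3.3680 (R=-0.8571) → pose (-0.5881, 2.2386, -3.3680)
step 4: θ'=-3.3680 (straight) → pose (-1.3189, 2.4069, -3.3680)
step 5: θ'=-2.8680 (R=-1.0000) → pose (-0.8242, 2.4186, -2.8680)
step 6: θ'=-3.1180 (R=-0.5000) → pose (-0.9475, 2.4001, -3.1180)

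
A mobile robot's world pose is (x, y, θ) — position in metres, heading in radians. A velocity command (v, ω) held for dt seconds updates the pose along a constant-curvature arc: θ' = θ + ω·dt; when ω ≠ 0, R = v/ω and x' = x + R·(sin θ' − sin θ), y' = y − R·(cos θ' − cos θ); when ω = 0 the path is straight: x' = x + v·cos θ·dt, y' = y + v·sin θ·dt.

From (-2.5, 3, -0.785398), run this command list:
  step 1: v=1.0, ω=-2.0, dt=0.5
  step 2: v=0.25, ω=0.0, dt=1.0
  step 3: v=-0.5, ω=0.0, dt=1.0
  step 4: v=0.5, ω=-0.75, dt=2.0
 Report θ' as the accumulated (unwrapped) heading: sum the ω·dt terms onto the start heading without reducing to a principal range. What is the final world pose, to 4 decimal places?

(-3.0587, 2.2664, -3.2854)

step 1: θ'=-1.7854 (R=-0.5000) → pose (-2.3650, 2.5400, -1.7854)
step 2: θ'=-1.7854 (straight) → pose (-2.4183, 2.2957, -1.7854)
step 3: θ'=-1.7854 (straight) → pose (-2.3118, 2.7842, -1.7854)
step 4: θ'=-3.2854 (R=-0.6667) → pose (-3.0587, 2.2664, -3.2854)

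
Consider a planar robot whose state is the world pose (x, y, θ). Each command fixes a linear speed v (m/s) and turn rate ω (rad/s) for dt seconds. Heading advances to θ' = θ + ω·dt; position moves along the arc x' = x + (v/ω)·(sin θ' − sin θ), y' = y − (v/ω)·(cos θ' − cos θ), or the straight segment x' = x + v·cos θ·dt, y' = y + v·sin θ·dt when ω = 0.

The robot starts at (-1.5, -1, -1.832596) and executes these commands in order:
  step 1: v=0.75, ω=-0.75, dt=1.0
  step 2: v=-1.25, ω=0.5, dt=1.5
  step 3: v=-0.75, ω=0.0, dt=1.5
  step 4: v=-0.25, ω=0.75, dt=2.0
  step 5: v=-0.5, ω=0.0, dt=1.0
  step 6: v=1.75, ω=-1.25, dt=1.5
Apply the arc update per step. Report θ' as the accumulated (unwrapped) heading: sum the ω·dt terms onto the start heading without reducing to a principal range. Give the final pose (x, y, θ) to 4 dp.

step 1: θ'=-2.5826 (R=-1.0000) → pose (-1.9356, -1.5890, -2.5826)
step 2: θ'=-1.8326 (R=-2.5000) → pose (-0.8466, -0.1165, -1.8326)
step 3: θ'=-1.8326 (straight) → pose (-0.5554, 0.9701, -1.8326)
step 4: θ'=-0.3326 (R=-0.3333) → pose (-0.7686, 1.3715, -0.3326)
step 5: θ'=-0.3326 (straight) → pose (-1.2412, 1.5347, -0.3326)
step 6: θ'=-2.2076 (R=-1.4000) → pose (-0.5727, -0.6210, -2.2076)

(-0.5727, -0.6210, -2.2076)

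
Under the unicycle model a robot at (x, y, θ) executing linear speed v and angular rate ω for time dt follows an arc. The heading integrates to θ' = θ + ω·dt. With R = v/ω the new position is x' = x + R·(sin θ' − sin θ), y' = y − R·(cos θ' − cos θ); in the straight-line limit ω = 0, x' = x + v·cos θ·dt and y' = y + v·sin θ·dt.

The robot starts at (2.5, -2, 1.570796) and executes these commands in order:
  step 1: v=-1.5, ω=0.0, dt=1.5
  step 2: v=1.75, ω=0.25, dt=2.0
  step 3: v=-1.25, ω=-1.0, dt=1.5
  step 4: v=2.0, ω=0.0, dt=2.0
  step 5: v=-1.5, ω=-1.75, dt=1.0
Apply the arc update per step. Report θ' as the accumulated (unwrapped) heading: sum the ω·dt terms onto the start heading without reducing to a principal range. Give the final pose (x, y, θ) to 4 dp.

step 1: θ'=1.5708 (straight) → pose (2.5000, -4.2500, 1.5708)
step 2: θ'=2.0708 (R=7.0000) → pose (1.6431, -0.8940, 2.0708)
step 3: θ'=0.5708 (R=1.2500) → pose (1.2215, -2.5451, 0.5708)
step 4: θ'=0.5708 (straight) → pose (4.5874, -0.3839, 0.5708)
step 5: θ'=-1.1792 (R=0.8571) → pose (3.3320, 0.0102, -1.1792)

(3.3320, 0.0102, -1.1792)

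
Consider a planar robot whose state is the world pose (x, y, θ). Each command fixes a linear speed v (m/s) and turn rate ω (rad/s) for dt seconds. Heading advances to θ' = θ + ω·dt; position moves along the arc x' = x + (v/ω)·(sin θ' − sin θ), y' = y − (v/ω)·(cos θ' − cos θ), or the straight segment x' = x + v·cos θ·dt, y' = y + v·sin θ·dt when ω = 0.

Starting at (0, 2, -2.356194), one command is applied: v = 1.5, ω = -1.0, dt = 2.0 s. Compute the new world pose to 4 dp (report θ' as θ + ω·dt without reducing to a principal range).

(-2.4665, 2.5376, -4.3562)

θ' = -2.3562 + -1.0·2.0 = -4.3562
R = v/ω = 1.5/-1.0 = -1.5000
x' = 0 + -1.5000·(sin -4.3562 − sin -2.3562) = -2.4665
y' = 2 − -1.5000·(cos -4.3562 − cos -2.3562) = 2.5376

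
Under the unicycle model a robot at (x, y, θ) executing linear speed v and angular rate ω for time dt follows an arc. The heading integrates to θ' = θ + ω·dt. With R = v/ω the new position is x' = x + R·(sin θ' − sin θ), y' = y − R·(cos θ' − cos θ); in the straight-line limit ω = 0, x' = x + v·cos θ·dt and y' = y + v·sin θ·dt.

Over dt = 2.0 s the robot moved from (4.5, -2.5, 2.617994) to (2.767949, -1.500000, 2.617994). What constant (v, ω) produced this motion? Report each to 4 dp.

v = 1.0000, ω = 0.0000

Δθ = 2.617994 − 2.617994 = 0.000000
ω = Δθ/dt = 0.000000/2.0 = 0.0000
ω = 0 → v = (Δx·cos θ + Δy·sin θ)/dt = 1.0000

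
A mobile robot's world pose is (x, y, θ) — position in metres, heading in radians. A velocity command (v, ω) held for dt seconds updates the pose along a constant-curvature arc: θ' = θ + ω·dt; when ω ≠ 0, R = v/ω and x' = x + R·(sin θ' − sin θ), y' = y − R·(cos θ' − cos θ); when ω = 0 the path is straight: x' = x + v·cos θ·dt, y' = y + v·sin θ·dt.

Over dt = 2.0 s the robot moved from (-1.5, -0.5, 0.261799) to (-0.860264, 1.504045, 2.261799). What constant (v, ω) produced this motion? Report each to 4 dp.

v = 1.2500, ω = 1.0000

Δθ = 2.261799 − 0.261799 = 2.000000
ω = Δθ/dt = 2.000000/2.0 = 1.0000
R = −Δy/(cos θ' − cos θ) = 1.2500
v = R·ω = 1.2500·1.0000 = 1.2500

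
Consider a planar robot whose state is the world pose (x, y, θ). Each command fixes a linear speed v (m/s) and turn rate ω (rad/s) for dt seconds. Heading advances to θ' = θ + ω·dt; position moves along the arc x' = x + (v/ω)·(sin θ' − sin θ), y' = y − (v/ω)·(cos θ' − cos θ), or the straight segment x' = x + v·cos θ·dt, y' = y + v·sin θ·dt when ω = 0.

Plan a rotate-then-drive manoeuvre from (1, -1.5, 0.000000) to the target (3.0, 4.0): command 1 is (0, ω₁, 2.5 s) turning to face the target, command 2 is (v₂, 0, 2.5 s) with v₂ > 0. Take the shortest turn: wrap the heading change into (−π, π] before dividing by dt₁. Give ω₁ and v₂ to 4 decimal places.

ω₁ = 0.4888, v₂ = 2.3409

heading to target = atan2(4−-1.5, 3−1) = 1.2220
Δθ = wrap(1.2220 − 0.0000) = 1.2220; ω₁ = Δθ/dt₁ = 0.4888
distance = √((3−1)² + (4−-1.5)²) = 5.8523; v₂ = distance/dt₂ = 2.3409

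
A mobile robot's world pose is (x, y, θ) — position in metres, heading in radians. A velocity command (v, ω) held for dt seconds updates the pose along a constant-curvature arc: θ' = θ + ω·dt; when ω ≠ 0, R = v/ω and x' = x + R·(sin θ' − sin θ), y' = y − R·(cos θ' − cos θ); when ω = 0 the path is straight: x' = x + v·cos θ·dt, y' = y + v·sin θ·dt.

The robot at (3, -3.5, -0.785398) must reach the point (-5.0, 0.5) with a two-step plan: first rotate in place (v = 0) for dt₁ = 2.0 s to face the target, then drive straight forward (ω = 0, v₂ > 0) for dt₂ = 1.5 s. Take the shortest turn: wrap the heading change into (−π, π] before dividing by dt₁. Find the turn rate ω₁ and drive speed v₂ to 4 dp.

heading to target = atan2(0.5−-3.5, -5−3) = 2.6779
Δθ = wrap(2.6779 − -0.7854) = -2.8198; ω₁ = Δθ/dt₁ = -1.4099
distance = √((-5−3)² + (0.5−-3.5)²) = 8.9443; v₂ = distance/dt₂ = 5.9628

ω₁ = -1.4099, v₂ = 5.9628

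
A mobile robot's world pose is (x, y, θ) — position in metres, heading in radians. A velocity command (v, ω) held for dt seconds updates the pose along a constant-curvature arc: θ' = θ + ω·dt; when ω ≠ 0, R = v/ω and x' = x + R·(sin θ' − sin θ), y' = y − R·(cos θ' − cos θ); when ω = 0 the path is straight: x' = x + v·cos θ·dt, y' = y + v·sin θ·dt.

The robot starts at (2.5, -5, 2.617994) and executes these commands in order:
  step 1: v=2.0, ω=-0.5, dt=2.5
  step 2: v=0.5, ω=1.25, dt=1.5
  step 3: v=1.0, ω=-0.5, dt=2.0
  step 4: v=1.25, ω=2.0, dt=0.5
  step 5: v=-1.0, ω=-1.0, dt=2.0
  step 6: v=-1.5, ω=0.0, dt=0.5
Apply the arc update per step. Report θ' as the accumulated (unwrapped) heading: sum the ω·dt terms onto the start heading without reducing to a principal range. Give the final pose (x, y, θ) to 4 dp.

(-1.3635, -1.3017, 1.2430)

step 1: θ'=1.3680 (R=-4.0000) → pose (0.5820, -0.7302, 1.3680)
step 2: θ'=3.2430 (R=0.4000) → pose (0.1497, -0.2517, 3.2430)
step 3: θ'=2.2430 (R=-2.0000) → pose (-1.6177, 0.4926, 2.2430)
step 4: θ'=3.2430 (R=0.6250) → pose (-2.1700, 0.7252, 3.2430)
step 5: θ'=1.2430 (R=1.0000) → pose (-1.1220, -0.5916, 1.2430)
step 6: θ'=1.2430 (straight) → pose (-1.3635, -1.3017, 1.2430)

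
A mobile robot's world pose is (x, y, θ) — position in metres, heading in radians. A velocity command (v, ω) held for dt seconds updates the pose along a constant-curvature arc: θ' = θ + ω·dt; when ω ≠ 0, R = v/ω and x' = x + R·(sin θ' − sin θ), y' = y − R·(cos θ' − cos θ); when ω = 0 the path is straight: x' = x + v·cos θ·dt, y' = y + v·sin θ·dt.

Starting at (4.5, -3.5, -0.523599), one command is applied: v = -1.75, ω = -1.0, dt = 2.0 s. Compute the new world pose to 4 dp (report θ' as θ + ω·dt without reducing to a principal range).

(4.3610, -0.5581, -2.5236)

θ' = -0.5236 + -1.0·2.0 = -2.5236
R = v/ω = -1.75/-1.0 = 1.7500
x' = 4.5 + 1.7500·(sin -2.5236 − sin -0.5236) = 4.3610
y' = -3.5 − 1.7500·(cos -2.5236 − cos -0.5236) = -0.5581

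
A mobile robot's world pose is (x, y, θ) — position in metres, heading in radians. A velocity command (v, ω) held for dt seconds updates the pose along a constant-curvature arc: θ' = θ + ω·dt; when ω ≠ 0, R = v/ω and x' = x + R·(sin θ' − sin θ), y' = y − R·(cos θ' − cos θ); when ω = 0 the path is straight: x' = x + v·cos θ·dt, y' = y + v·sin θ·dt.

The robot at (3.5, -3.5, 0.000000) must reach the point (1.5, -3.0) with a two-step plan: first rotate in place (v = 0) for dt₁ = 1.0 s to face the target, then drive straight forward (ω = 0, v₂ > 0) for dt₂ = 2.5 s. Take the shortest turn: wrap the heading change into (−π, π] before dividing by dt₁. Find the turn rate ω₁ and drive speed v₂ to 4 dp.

ω₁ = 2.8966, v₂ = 0.8246

heading to target = atan2(-3−-3.5, 1.5−3.5) = 2.8966
Δθ = wrap(2.8966 − 0.0000) = 2.8966; ω₁ = Δθ/dt₁ = 2.8966
distance = √((1.5−3.5)² + (-3−-3.5)²) = 2.0616; v₂ = distance/dt₂ = 0.8246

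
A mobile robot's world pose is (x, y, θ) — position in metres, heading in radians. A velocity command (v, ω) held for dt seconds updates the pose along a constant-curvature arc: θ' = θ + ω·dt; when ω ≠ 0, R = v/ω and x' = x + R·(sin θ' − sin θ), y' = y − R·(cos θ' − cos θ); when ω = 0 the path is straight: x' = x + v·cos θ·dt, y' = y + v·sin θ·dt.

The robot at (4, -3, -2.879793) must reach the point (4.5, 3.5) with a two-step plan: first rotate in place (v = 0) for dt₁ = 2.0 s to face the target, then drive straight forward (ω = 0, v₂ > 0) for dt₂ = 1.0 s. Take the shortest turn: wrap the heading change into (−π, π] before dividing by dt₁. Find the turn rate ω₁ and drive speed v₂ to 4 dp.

ω₁ = -0.9547, v₂ = 6.5192

heading to target = atan2(3.5−-3, 4.5−4) = 1.4940
Δθ = wrap(1.4940 − -2.8798) = -1.9094; ω₁ = Δθ/dt₁ = -0.9547
distance = √((4.5−4)² + (3.5−-3)²) = 6.5192; v₂ = distance/dt₂ = 6.5192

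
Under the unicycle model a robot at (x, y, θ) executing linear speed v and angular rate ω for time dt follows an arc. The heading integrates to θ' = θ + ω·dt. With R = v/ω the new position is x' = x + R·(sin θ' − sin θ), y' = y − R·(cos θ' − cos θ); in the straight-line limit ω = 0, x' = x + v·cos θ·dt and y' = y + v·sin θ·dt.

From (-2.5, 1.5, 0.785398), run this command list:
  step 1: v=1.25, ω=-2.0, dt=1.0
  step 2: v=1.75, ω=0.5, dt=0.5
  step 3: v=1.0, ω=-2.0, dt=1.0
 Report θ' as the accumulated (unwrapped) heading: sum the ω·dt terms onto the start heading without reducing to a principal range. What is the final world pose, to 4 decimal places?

(-1.3912, -0.2747, -2.9646)

step 1: θ'=-1.2146 (R=-0.6250) → pose (-1.4723, 1.2760, -1.2146)
step 2: θ'=-0.9646 (R=3.5000) → pose (-1.0684, 0.5024, -0.9646)
step 3: θ'=-2.9646 (R=-0.5000) → pose (-1.3912, -0.2747, -2.9646)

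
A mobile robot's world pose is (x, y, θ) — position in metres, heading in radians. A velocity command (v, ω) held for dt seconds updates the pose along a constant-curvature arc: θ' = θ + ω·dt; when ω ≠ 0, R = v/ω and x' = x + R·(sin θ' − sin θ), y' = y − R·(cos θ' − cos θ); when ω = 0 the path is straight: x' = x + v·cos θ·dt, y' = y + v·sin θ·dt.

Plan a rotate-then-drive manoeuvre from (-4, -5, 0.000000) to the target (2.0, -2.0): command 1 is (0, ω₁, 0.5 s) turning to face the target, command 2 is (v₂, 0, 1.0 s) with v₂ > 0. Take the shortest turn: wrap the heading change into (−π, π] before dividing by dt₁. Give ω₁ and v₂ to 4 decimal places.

heading to target = atan2(-2−-5, 2−-4) = 0.4636
Δθ = wrap(0.4636 − 0.0000) = 0.4636; ω₁ = Δθ/dt₁ = 0.9273
distance = √((2−-4)² + (-2−-5)²) = 6.7082; v₂ = distance/dt₂ = 6.7082

ω₁ = 0.9273, v₂ = 6.7082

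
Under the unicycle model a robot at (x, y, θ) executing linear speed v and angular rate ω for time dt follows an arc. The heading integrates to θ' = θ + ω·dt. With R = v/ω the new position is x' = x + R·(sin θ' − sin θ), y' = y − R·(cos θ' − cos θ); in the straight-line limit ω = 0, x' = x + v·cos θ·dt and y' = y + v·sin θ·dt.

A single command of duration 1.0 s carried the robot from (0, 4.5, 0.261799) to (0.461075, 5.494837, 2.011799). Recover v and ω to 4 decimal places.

v = 1.2500, ω = 1.7500

Δθ = 2.011799 − 0.261799 = 1.750000
ω = Δθ/dt = 1.750000/1.0 = 1.7500
R = −Δy/(cos θ' − cos θ) = 0.7143
v = R·ω = 0.7143·1.7500 = 1.2500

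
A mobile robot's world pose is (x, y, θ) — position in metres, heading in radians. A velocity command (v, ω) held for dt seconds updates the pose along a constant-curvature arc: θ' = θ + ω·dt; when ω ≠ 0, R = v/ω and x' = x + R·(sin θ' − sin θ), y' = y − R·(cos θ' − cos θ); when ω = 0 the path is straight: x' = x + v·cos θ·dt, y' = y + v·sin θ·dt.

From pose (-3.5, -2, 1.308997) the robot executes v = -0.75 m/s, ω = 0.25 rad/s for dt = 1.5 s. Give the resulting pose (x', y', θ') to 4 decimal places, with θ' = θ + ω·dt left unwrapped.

θ' = 1.3090 + 0.25·1.5 = 1.6840
R = v/ω = -0.75/0.25 = -3.0000
x' = -3.5 + -3.0000·(sin 1.6840 − sin 1.3090) = -3.5830
y' = -2 − -3.0000·(cos 1.6840 − cos 1.3090) = -3.1153

(-3.5830, -3.1153, 1.6840)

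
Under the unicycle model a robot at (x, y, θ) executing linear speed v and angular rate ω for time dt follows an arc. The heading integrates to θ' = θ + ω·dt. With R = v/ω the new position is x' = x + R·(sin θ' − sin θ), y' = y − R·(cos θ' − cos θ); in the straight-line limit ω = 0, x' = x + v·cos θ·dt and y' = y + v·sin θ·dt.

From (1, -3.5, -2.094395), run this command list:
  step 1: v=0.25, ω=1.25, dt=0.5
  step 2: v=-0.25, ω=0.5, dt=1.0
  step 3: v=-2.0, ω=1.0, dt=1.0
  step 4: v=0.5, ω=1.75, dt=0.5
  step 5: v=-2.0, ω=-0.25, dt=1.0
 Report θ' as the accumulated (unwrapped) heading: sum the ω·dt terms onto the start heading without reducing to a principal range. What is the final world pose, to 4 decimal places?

step 1: θ'=-1.4694 (R=0.2000) → pose (0.9742, -3.6202, -1.4694)
step 2: θ'=-0.9694 (R=-0.5000) → pose (0.8891, -3.3880, -0.9694)
step 3: θ'=0.0306 (R=-2.0000) → pose (-0.8212, -2.5205, 0.0306)
step 4: θ'=0.9056 (R=0.2857) → pose (-0.6052, -2.4113, 0.9056)
step 5: θ'=0.6556 (R=8.0000) → pose (-2.0224, -3.8150, 0.6556)

(-2.0224, -3.8150, 0.6556)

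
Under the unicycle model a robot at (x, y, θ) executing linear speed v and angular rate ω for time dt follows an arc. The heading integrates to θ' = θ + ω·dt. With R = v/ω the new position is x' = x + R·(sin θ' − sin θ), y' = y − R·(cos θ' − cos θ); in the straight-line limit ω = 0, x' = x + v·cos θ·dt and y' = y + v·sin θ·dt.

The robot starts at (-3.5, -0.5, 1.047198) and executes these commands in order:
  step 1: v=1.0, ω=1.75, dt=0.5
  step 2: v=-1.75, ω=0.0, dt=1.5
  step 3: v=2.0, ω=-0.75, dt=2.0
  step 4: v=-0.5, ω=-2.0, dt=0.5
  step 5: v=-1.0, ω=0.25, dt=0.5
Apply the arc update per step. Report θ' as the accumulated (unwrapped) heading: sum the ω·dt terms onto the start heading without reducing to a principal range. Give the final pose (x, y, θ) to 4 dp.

(-1.8176, 1.1331, -0.4528)

step 1: θ'=1.9222 (R=0.5714) → pose (-3.4584, -0.0176, 1.9222)
step 2: θ'=1.9222 (straight) → pose (-2.5548, -2.4822, 1.9222)
step 3: θ'=0.4222 (R=-2.6667) → pose (-1.1438, 0.8682, 0.4222)
step 4: θ'=-0.5778 (R=0.2500) → pose (-1.3828, 0.8869, -0.5778)
step 5: θ'=-0.4528 (R=-4.0000) → pose (-1.8176, 1.1331, -0.4528)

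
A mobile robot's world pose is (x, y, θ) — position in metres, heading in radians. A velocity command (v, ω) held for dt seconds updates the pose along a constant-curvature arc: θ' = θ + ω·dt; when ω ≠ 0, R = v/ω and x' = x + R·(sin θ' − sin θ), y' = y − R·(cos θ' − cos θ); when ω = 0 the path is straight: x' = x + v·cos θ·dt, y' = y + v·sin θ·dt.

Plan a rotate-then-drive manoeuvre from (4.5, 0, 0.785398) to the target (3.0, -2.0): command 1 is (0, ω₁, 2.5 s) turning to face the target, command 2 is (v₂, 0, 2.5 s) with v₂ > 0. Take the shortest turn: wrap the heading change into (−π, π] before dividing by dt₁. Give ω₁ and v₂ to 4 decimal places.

heading to target = atan2(-2−0, 3−4.5) = -2.2143
Δθ = wrap(-2.2143 − 0.7854) = -2.9997; ω₁ = Δθ/dt₁ = -1.1999
distance = √((3−4.5)² + (-2−0)²) = 2.5000; v₂ = distance/dt₂ = 1.0000

ω₁ = -1.1999, v₂ = 1.0000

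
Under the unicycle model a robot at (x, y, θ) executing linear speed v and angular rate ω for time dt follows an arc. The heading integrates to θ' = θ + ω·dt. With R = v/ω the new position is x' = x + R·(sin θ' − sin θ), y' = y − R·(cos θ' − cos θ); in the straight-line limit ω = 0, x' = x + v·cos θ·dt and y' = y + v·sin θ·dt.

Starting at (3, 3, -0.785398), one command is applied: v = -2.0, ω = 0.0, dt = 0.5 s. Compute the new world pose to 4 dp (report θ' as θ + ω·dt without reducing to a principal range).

θ' = -0.7854 + 0.0·0.5 = -0.7854
ω = 0 → straight: x' = 3 + -2.0·cos(-0.7854)·0.5 = 2.2929
y' = 3 + -2.0·sin(-0.7854)·0.5 = 3.7071

(2.2929, 3.7071, -0.7854)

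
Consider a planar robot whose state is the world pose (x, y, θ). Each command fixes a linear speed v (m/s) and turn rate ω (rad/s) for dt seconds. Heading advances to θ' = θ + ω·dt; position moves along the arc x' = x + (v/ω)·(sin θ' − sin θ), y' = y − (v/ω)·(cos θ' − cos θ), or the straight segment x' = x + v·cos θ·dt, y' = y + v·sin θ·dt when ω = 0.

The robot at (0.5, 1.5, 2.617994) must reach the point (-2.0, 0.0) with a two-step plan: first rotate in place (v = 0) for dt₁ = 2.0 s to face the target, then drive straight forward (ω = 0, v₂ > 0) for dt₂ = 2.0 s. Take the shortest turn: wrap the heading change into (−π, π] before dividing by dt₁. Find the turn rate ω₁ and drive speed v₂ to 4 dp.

ω₁ = 0.5320, v₂ = 1.4577

heading to target = atan2(0−1.5, -2−0.5) = -2.6012
Δθ = wrap(-2.6012 − 2.6180) = 1.0640; ω₁ = Δθ/dt₁ = 0.5320
distance = √((-2−0.5)² + (0−1.5)²) = 2.9155; v₂ = distance/dt₂ = 1.4577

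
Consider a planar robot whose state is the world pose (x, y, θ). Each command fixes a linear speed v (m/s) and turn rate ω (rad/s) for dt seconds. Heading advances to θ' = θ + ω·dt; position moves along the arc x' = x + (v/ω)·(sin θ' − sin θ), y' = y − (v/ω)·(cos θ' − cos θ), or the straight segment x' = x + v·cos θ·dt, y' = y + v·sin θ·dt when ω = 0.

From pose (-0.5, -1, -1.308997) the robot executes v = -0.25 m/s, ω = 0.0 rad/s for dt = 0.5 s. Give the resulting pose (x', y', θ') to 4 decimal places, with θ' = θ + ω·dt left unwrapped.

θ' = -1.3090 + 0.0·0.5 = -1.3090
ω = 0 → straight: x' = -0.5 + -0.25·cos(-1.3090)·0.5 = -0.5324
y' = -1 + -0.25·sin(-1.3090)·0.5 = -0.8793

(-0.5324, -0.8793, -1.3090)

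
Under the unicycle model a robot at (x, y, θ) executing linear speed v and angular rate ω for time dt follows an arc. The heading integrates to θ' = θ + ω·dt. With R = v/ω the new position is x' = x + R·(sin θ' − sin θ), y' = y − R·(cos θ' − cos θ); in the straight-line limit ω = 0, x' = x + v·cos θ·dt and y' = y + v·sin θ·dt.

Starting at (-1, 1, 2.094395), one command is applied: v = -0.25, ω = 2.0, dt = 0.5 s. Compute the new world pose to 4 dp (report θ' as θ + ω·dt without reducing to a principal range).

(-0.8976, 0.9376, 3.0944)

θ' = 2.0944 + 2.0·0.5 = 3.0944
R = v/ω = -0.25/2.0 = -0.1250
x' = -1 + -0.1250·(sin 3.0944 − sin 2.0944) = -0.8976
y' = 1 − -0.1250·(cos 3.0944 − cos 2.0944) = 0.9376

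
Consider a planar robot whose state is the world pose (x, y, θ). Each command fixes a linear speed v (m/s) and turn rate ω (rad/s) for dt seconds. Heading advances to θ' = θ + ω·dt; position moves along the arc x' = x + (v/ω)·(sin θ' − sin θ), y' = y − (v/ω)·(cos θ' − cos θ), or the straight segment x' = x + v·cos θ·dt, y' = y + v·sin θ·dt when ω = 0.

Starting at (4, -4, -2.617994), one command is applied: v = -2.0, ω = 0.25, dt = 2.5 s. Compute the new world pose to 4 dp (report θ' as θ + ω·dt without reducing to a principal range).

θ' = -2.6180 + 0.25·2.5 = -1.9930
R = v/ω = -2.0/0.25 = -8.0000
x' = 4 + -8.0000·(sin -1.9930 − sin -2.6180) = 7.2975
y' = -4 − -8.0000·(cos -1.9930 − cos -2.6180) = -0.3499

(7.2975, -0.3499, -1.9930)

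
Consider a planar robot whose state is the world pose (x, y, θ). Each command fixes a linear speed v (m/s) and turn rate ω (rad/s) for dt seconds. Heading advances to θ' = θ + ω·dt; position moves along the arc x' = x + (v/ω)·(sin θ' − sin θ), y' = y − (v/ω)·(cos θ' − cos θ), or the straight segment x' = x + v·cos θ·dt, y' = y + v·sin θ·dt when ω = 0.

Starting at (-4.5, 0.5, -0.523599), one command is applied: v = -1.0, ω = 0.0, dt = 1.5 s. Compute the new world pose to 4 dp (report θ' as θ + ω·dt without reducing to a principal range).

(-5.7990, 1.2500, -0.5236)

θ' = -0.5236 + 0.0·1.5 = -0.5236
ω = 0 → straight: x' = -4.5 + -1.0·cos(-0.5236)·1.5 = -5.7990
y' = 0.5 + -1.0·sin(-0.5236)·1.5 = 1.2500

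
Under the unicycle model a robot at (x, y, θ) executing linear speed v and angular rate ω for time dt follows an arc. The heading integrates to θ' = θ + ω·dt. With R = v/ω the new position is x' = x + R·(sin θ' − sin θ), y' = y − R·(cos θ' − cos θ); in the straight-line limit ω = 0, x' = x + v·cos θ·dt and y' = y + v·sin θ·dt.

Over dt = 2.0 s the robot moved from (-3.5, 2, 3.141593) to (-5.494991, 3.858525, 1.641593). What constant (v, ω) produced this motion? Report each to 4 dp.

Δθ = 1.641593 − 3.141593 = -1.500000
ω = Δθ/dt = -1.500000/2.0 = -0.7500
R = Δx/(sin θ' − sin θ) = -2.0000
v = R·ω = -2.0000·-0.7500 = 1.5000

v = 1.5000, ω = -0.7500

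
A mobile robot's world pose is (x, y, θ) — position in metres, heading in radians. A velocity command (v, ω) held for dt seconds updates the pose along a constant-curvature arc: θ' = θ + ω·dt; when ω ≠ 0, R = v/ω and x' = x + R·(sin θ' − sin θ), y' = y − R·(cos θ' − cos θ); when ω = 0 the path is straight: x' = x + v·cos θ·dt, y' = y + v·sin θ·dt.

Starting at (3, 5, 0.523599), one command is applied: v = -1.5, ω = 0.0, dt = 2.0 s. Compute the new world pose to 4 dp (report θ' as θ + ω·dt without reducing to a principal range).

θ' = 0.5236 + 0.0·2.0 = 0.5236
ω = 0 → straight: x' = 3 + -1.5·cos(0.5236)·2.0 = 0.4019
y' = 5 + -1.5·sin(0.5236)·2.0 = 3.5000

(0.4019, 3.5000, 0.5236)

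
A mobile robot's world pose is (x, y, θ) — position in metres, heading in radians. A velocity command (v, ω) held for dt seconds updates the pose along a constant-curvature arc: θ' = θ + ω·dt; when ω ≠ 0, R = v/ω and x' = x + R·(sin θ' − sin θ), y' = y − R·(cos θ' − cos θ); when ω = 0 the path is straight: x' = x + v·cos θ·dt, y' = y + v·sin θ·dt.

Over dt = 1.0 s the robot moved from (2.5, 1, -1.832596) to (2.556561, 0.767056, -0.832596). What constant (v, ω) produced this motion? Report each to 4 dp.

Δθ = -0.832596 − -1.832596 = 1.000000
ω = Δθ/dt = 1.000000/1.0 = 1.0000
R = −Δy/(cos θ' − cos θ) = 0.2500
v = R·ω = 0.2500·1.0000 = 0.2500

v = 0.2500, ω = 1.0000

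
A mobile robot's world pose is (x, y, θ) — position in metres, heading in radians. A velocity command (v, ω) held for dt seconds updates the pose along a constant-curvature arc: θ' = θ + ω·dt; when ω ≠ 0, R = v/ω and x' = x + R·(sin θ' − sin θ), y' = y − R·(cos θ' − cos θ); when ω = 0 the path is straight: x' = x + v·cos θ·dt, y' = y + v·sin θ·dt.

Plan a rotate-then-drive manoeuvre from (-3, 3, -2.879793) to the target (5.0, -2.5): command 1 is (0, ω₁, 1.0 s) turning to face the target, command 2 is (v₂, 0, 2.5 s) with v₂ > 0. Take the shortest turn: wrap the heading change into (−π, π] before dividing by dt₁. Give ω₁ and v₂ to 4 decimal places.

heading to target = atan2(-2.5−3, 5−-3) = -0.6023
Δθ = wrap(-0.6023 − -2.8798) = 2.2775; ω₁ = Δθ/dt₁ = 2.2775
distance = √((5−-3)² + (-2.5−3)²) = 9.7082; v₂ = distance/dt₂ = 3.8833

ω₁ = 2.2775, v₂ = 3.8833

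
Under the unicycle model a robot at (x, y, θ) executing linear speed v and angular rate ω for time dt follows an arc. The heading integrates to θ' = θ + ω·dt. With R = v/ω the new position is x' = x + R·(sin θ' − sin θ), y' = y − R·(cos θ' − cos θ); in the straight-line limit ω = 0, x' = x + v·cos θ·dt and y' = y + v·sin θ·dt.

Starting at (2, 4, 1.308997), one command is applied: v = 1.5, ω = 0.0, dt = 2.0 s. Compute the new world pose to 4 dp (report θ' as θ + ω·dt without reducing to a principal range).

θ' = 1.3090 + 0.0·2.0 = 1.3090
ω = 0 → straight: x' = 2 + 1.5·cos(1.3090)·2.0 = 2.7765
y' = 4 + 1.5·sin(1.3090)·2.0 = 6.8978

(2.7765, 6.8978, 1.3090)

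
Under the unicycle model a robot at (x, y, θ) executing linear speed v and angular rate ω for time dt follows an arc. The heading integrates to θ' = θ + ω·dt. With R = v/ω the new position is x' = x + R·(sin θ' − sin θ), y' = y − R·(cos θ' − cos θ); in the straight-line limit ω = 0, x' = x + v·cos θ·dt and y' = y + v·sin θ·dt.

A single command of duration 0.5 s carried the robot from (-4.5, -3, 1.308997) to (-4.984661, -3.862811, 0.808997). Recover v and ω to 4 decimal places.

Δθ = 0.808997 − 1.308997 = -0.500000
ω = Δθ/dt = -0.500000/0.5 = -1.0000
R = −Δy/(cos θ' − cos θ) = 2.0000
v = R·ω = 2.0000·-1.0000 = -2.0000

v = -2.0000, ω = -1.0000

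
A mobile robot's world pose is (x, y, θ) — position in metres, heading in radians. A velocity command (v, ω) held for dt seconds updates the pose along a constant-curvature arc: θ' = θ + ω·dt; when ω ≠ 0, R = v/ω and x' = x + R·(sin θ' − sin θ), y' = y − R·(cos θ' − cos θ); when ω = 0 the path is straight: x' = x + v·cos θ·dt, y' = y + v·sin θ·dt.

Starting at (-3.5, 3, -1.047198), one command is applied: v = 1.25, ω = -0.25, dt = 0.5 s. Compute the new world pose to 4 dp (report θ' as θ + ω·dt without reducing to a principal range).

(-3.2221, 2.4406, -1.1722)

θ' = -1.0472 + -0.25·0.5 = -1.1722
R = v/ω = 1.25/-0.25 = -5.0000
x' = -3.5 + -5.0000·(sin -1.1722 − sin -1.0472) = -3.2221
y' = 3 − -5.0000·(cos -1.1722 − cos -1.0472) = 2.4406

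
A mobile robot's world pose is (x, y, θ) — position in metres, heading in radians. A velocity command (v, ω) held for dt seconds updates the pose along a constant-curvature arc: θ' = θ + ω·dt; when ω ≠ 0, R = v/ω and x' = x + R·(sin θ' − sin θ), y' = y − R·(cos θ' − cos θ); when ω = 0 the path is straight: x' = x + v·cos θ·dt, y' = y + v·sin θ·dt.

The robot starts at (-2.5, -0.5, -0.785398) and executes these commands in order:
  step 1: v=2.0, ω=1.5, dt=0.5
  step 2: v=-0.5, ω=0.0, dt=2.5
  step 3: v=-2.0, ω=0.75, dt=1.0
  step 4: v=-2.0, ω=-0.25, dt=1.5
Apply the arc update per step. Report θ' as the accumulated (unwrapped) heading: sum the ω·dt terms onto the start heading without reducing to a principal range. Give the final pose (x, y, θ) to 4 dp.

(-7.2731, -2.9964, 0.3396)

step 1: θ'=-0.0354 (R=1.3333) → pose (-1.6044, -0.8897, -0.0354)
step 2: θ'=-0.0354 (straight) → pose (-2.8536, -0.8455, -0.0354)
step 3: θ'=0.7146 (R=-2.6667) → pose (-4.6955, -1.4962, 0.7146)
step 4: θ'=0.3396 (R=8.0000) → pose (-7.2731, -2.9964, 0.3396)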